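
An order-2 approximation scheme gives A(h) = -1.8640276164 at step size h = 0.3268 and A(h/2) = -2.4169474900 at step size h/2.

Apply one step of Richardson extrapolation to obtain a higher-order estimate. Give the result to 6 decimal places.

-2.601254

With r = 2 the leading error scales as h^2, so the weight is 2^2 = 4.
Top: 4(-2.4169474900) − (-1.8640276164) = -7.8037623436
(-7.8037623436) ÷ 3 = -2.6012541145
Shift from A(h/2): −0.1843066245.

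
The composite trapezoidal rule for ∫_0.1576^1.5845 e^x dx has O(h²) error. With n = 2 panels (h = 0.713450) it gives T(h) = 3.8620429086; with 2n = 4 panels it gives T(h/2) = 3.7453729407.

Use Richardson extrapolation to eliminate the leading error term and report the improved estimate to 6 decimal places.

3.706483

Leading term ∝ h^2; use weight 4 = 2^2.
2^2·A(h/2) = 14.9814917628; minus A(h) gives 11.1194488542.
Extrapolated: 11.1194488542 / 3 = 3.7064829514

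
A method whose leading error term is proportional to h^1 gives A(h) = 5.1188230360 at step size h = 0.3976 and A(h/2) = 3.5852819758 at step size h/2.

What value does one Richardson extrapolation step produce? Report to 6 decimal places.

Order 1 gives 2^r = 2 and 2^r − 1 = 1.
Top: 2(3.5852819758) − (5.1188230360) = 2.0517409156
Denominator 2 − 1 = 1.
2.0517409156 ÷ 1 = 2.0517409156
Shift from A(h/2): −1.5335410602.

2.051741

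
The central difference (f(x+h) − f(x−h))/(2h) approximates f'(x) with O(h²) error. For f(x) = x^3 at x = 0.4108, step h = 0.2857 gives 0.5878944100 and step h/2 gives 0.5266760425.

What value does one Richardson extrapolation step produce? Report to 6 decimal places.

0.506270

r = 2: numerator weight 4, denominator 3.
4 × 0.5266760425 = 2.1067041700; subtract 0.5878944100 → 1.5188097600
1.5188097600 ÷ 3 = 0.5062699200
Shift from A(h/2): −0.0204061225.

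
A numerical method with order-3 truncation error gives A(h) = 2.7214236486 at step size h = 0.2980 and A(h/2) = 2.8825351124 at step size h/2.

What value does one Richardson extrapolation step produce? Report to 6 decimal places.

r = 3: numerator weight 8, denominator 7.
Difference of the inputs: 2.8825351124 − 2.7214236486 = 0.1611114638
Correction (A(h/2) − A(h))/(8 − 1) = 0.1611114638/7 = 0.0230159234
R = 2.8825351124 + 0.0230159234 = 2.9055510358

2.905551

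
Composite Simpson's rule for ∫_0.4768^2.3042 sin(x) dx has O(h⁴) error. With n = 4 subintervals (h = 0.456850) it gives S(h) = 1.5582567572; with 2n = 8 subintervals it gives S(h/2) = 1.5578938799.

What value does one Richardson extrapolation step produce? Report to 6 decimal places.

1.557870

Order 4 gives 2^r = 16 and 2^r − 1 = 15.
Top: 16(1.5578938799) − (1.5582567572) = 23.3680453212
Divide by 2^4 − 1 = 15.
So the Richardson estimate is 1.5578696881.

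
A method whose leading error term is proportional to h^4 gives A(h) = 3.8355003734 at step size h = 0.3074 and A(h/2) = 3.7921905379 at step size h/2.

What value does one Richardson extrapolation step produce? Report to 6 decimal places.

r = 4: numerator weight 16, denominator 15.
2^4×A(h/2) = 60.6750486064; minus A(h) gives 56.8395482330.
Divide by 2^4 − 1 = 15.
(16×3.7921905379 − 3.8355003734)/(16 − 1) = 3.7893032155
Gap between inputs: 4.331e-02; correction applied: −0.0028873224.

3.789303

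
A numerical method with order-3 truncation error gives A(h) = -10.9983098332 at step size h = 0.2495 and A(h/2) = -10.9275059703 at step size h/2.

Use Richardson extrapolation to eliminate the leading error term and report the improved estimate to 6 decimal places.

-10.917391

r = 3, so 2^r = 8.
Weighted: (-87.4200477624) − (-10.9983098332) = -76.4217379292
Denominator 8 − 1 = 7.
R = (-76.4217379292)/7 = -10.9173911327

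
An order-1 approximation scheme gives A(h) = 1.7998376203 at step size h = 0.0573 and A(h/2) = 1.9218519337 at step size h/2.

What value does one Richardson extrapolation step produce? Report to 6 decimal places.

2.043866

Method order is 1; weight 2^1 = 2.
2^1·A(h/2) = 3.8437038674; minus A(h) gives 2.0438662471.
Extrapolated: 2.0438662471 / 1 = 2.0438662471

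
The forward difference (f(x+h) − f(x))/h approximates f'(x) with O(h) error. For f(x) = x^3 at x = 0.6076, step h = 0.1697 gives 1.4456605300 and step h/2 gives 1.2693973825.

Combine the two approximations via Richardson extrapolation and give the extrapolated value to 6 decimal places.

The method has order 1: 2^1 = 2.
2×1.2693973825 = 2.5387947650; 2.5387947650 − 1.4456605300 = 1.0931342350
Denominator 2 − 1 = 1.
So the Richardson estimate is 1.0931342350.

1.093134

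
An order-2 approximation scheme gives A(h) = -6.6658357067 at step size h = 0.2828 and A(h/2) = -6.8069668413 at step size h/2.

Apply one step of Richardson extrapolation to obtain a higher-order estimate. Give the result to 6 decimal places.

Leading term ∝ h^2; use weight 4 = 2^2.
4*(-6.8069668413) − (-6.6658357067) = -20.5620316585
(-20.5620316585) ÷ 3 = -6.8540105528

-6.854011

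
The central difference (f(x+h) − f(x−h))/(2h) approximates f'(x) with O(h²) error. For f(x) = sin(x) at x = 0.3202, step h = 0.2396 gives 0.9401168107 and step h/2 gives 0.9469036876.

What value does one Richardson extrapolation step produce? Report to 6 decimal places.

0.949166

Leading term ∝ h^2; use weight 4 = 2^2.
A(h/2) − A(h) = 0.9469036876 − 0.9401168107 = 0.0067868769
Correction (A(h/2) − A(h))/(4 − 1) = 0.0067868769/3 = 0.0022622923
R = A(h/2) + (A(h/2) − A(h))/3 = 0.9469036876 + 0.0022622923 = 0.9491659799
Correction |R − A(h/2)| = 2.262e-03; gap |A(h/2) − A(h)| = 6.787e-03.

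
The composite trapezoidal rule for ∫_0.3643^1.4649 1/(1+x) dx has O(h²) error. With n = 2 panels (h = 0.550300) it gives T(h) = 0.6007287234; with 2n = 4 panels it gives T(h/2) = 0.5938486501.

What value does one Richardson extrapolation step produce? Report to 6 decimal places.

0.591555

Method order is 2; weight 2^2 = 4.
4 × 0.5938486501 = 2.3753946004; 2.3753946004 − 0.6007287234 = 1.7746658770
1.7746658770 ÷ 3 = 0.5915552923
Gap between inputs: 6.880e-03; correction applied: −0.0022933578.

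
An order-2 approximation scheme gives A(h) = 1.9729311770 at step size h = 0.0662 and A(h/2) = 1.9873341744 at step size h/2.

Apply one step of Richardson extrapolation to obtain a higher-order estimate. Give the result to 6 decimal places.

r = 2: numerator weight 4, denominator 3.
Top: 4(1.9873341744) − (1.9729311770) = 5.9764055206
Divide by 2^2 − 1 = 3.
(4×1.9873341744 − 1.9729311770)/(4 − 1) = 1.9921351735

1.992135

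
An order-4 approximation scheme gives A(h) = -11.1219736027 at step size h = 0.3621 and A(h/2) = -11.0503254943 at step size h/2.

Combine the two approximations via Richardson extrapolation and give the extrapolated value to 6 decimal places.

With r = 4 the leading error scales as h^4, so the weight is 2^4 = 16.
Top: 16(-11.0503254943) − (-11.1219736027) = -165.6832343061
Extrapolated: (-165.6832343061) / 15 = -11.0455489537

-11.045549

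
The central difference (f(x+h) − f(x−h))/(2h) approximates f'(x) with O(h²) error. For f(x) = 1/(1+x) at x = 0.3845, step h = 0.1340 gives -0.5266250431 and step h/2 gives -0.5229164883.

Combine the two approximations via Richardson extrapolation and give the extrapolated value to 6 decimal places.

-0.521680

With r = 2 the leading error scales as h^2, so the weight is 2^2 = 4.
4·(-0.5229164883) = -2.0916659532; subtract (-0.5266250431) → -1.5650409101
(4·(-0.5229164883) − (-0.5266250431))/(4 − 1) = -0.5216803034
Correction |R − A(h/2)| = 1.236e-03; gap |A(h/2) − A(h)| = 3.709e-03.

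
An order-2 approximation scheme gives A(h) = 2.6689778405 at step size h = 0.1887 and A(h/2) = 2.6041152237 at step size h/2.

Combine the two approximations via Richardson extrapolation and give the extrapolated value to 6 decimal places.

2.582494

r = 2, so 2^r = 4.
Top: 4(2.6041152237) − (2.6689778405) = 7.7474830543
R = 7.7474830543/3 = 2.5824943514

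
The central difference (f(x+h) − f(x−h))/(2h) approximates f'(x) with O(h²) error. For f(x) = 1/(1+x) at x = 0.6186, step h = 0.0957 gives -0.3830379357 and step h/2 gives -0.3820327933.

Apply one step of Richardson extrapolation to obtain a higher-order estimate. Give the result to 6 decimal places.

Order 2 gives 2^r = 4 and 2^r − 1 = 3.
4·(-0.3820327933) = -1.5281311732; subtract (-0.3830379357) → -1.1450932375
R = (-1.1450932375)/3 = -0.3816977458
Shift from A(h/2): +0.0003350475.

-0.381698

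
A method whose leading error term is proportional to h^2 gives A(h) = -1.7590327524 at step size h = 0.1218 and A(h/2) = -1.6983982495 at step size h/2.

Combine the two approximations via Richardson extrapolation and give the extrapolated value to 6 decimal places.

-1.678187

With r = 2 the leading error scales as h^2, so the weight is 2^2 = 4.
4 × (-1.6983982495) = -6.7935929980; subtract (-1.7590327524) → -5.0345602456
Denominator 4 − 1 = 3.
Extrapolated: (-5.0345602456) / 3 = -1.6781867485
Shift from A(h/2): +0.0202115010.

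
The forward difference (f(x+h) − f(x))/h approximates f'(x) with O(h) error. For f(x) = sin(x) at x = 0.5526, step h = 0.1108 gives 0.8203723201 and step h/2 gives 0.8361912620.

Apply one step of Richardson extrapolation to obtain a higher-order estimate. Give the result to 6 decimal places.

Method order is 1; weight 2^1 = 2.
Numerator 2×A(h/2) − A(h) = 2×0.8361912620 − 0.8203723201 = 0.8520102039
Divide by 2^1 − 1 = 1.
So the Richardson estimate is 0.8520102039.

0.852010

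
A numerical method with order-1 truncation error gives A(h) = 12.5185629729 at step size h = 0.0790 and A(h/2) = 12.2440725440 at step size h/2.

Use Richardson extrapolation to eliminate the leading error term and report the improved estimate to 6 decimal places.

11.969582

r = 1: numerator weight 2, denominator 1.
2·12.2440725440 = 24.4881450880; subtract 12.5185629729 → 11.9695821151
Divide by 2^1 − 1 = 1.
(2·12.2440725440 − 12.5185629729)/(2 − 1) = 11.9695821151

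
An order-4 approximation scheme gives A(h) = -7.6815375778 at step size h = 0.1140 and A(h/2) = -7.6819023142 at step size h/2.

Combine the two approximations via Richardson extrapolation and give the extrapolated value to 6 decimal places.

-7.681927

Error is O(h^4); halving h shrinks it by 2^4 = 16.
16 × (-7.6819023142) = -122.9104370272; (-122.9104370272) − (-7.6815375778) = -115.2288994494
Denominator 16 − 1 = 15.
R = (-115.2288994494)/15 = -7.6819266300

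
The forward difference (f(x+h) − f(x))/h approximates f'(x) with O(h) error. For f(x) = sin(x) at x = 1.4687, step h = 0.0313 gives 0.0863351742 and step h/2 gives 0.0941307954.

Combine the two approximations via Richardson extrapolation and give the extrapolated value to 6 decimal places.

0.101926

Error is O(h^1); halving h shrinks it by 2^1 = 2.
Numerator 2×A(h/2) − A(h) = 2×0.0941307954 − 0.0863351742 = 0.1019264166
0.1019264166 ÷ 1 = 0.1019264166
Shift from A(h/2): +0.0077956212.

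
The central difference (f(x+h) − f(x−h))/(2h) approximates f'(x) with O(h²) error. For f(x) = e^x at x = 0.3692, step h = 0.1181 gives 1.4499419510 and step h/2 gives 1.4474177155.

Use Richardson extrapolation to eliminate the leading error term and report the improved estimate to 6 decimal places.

Order 2 gives 2^r = 4 and 2^r − 1 = 3.
Top: 4(1.4474177155) − (1.4499419510) = 4.3397289110
4.3397289110 ÷ 3 = 1.4465763037
Correction |R − A(h/2)| = 8.414e-04; gap |A(h/2) − A(h)| = 2.524e-03.

1.446576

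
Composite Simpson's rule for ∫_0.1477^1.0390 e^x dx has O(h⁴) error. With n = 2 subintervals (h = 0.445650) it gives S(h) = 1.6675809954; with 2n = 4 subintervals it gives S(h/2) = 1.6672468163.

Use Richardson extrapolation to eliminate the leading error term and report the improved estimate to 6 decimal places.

Method order is 4; weight 2^4 = 16.
16·1.6672468163 = 26.6759490608; 26.6759490608 − 1.6675809954 = 25.0083680654
Divide by 2^4 − 1 = 15.
Result: 1.6672245377
Correction |R − A(h/2)| = 2.228e-05; gap |A(h/2) − A(h)| = 3.342e-04.

1.667225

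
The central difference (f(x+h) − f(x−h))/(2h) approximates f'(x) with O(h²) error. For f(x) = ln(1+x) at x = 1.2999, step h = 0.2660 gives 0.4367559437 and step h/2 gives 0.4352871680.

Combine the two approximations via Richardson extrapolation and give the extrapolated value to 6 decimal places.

0.434798

Method order is 2; weight 2^2 = 4.
2^2·A(h/2) = 1.7411486720; minus A(h) gives 1.3043927283.
(4·0.4352871680 − 0.4367559437)/(4 − 1) = 0.4347975761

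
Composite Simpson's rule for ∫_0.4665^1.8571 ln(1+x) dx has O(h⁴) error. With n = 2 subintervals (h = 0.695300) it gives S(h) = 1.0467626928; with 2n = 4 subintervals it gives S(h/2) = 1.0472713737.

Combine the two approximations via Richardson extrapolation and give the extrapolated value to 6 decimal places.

Error is O(h^4); halving h shrinks it by 2^4 = 16.
Top: 16(1.0472713737) − (1.0467626928) = 15.7095792864
Denominator 16 − 1 = 15.
(16×1.0472713737 − 1.0467626928)/(16 − 1) = 1.0473052858
Correction |R − A(h/2)| = 3.391e-05; gap |A(h/2) − A(h)| = 5.087e-04.

1.047305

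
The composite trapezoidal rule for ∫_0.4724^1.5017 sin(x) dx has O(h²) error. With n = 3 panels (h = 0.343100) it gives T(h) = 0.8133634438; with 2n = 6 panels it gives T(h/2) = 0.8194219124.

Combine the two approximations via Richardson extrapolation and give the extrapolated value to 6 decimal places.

0.821441

The method has order 2: 2^2 = 4.
Top: 4(0.8194219124) − (0.8133634438) = 2.4643242058
Denominator 4 − 1 = 3.
(4 × 0.8194219124 − 0.8133634438)/(4 − 1) = 0.8214414019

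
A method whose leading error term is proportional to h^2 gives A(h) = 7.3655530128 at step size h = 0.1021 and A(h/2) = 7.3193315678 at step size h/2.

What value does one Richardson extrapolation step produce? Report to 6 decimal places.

7.303924

With r = 2 the leading error scales as h^2, so the weight is 2^2 = 4.
4·7.3193315678 = 29.2773262712; 29.2773262712 − 7.3655530128 = 21.9117732584
Denominator 4 − 1 = 3.
(4·7.3193315678 − 7.3655530128)/(4 − 1) = 7.3039244195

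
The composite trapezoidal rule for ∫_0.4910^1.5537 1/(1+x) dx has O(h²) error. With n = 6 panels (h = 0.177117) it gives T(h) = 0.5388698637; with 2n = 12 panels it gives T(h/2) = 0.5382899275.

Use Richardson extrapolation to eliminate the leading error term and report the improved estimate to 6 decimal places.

Method order is 2; weight 2^2 = 4.
Top: 4(0.5382899275) − (0.5388698637) = 1.6142898463
Divide by 2^2 − 1 = 3.
So the Richardson estimate is 0.5380966154.
Gap between inputs: 5.799e-04; correction applied: −0.0001933121.

0.538097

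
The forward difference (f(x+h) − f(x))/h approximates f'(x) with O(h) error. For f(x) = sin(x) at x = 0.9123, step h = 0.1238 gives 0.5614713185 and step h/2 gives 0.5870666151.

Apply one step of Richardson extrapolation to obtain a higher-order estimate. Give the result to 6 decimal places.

With r = 1 the leading error scales as h^1, so the weight is 2^1 = 2.
Weighted: 1.1741332302 − 0.5614713185 = 0.6126619117
Denominator 2 − 1 = 1.
(2 × 0.5870666151 − 0.5614713185)/(2 − 1) = 0.6126619117

0.612662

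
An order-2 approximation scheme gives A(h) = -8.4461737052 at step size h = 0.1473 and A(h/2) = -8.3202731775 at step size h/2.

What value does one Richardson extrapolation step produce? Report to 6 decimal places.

r = 2, so 2^r = 4.
Top: 4(-8.3202731775) − (-8.4461737052) = -24.8349190048
Divide by 2^2 − 1 = 3.
Extrapolated: (-24.8349190048) / 3 = -8.2783063349

-8.278306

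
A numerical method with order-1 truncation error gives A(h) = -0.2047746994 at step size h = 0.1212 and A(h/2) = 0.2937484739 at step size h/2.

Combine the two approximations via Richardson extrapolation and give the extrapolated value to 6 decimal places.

With r = 1 the leading error scales as h^1, so the weight is 2^1 = 2.
2^1·A(h/2) = 0.5874969478; minus A(h) gives 0.7922716472.
Denominator 2 − 1 = 1.
0.7922716472 ÷ 1 = 0.7922716472
Shift from A(h/2): +0.4985231733.

0.792272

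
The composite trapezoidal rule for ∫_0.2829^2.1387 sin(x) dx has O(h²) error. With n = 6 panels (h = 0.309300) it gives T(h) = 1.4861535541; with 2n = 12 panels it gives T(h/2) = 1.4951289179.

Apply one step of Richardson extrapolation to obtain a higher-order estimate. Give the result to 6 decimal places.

Error is O(h^2); halving h shrinks it by 2^2 = 4.
Numerator 4·A(h/2) − A(h) = 4·1.4951289179 − 1.4861535541 = 4.4943621175
4.4943621175 ÷ 3 = 1.4981207058

1.498121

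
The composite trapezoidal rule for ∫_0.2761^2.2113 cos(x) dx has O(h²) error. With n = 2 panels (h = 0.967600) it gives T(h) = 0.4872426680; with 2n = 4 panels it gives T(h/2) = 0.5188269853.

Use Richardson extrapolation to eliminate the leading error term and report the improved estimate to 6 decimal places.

r = 2: numerator weight 4, denominator 3.
Weighted: 2.0753079412 − 0.4872426680 = 1.5880652732
Denominator 4 − 1 = 3.
R = 1.5880652732/3 = 0.5293550911
Correction |R − A(h/2)| = 1.053e-02; gap |A(h/2) − A(h)| = 3.158e-02.

0.529355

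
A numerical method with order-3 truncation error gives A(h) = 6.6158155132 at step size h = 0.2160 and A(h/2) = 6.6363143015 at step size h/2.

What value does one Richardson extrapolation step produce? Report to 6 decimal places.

6.639243

Order 3 gives 2^r = 8 and 2^r − 1 = 7.
Top: 8(6.6363143015) − (6.6158155132) = 46.4746988988
Divide by 2^3 − 1 = 7.
So the Richardson estimate is 6.6392426998.
Correction |R − A(h/2)| = 2.928e-03; gap |A(h/2) − A(h)| = 2.050e-02.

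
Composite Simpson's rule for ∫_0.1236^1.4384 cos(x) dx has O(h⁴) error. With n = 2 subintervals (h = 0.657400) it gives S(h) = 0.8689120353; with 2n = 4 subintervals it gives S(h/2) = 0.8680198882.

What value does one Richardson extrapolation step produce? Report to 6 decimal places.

Error is O(h^4); halving h shrinks it by 2^4 = 16.
Difference of the inputs: 0.8680198882 − 0.8689120353 = -0.0008921471
Correction (A(h/2) − A(h))/(16 − 1) = (-0.0008921471)/15 = -0.0000594765
R = A(h/2) + (A(h/2) − A(h))/15 = 0.8680198882 − 0.0000594765 = 0.8679604117
Shift from A(h/2): −0.0000594765.

0.867960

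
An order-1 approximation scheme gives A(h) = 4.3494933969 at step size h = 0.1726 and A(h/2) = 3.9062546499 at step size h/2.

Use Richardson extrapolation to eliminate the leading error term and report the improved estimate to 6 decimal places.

3.463016

Error is O(h^1); halving h shrinks it by 2^1 = 2.
2^1*A(h/2) = 7.8125092998; minus A(h) gives 3.4630159029.
Divide by 2^1 − 1 = 1.
3.4630159029 ÷ 1 = 3.4630159029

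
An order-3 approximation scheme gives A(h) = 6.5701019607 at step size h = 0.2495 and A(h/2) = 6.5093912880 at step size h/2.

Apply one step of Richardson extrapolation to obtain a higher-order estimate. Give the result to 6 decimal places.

6.500718

With r = 3 the leading error scales as h^3, so the weight is 2^3 = 8.
Numerator 8·A(h/2) − A(h) = 8·6.5093912880 − 6.5701019607 = 45.5050283433
R = 45.5050283433/7 = 6.5007183348
Shift from A(h/2): −0.0086729532.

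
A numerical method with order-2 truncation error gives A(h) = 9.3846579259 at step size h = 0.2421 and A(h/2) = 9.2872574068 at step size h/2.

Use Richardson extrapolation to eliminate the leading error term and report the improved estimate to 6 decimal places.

9.254791

The method has order 2: 2^2 = 4.
Top: 4(9.2872574068) − (9.3846579259) = 27.7643717013
Denominator 4 − 1 = 3.
So the Richardson estimate is 9.2547905671.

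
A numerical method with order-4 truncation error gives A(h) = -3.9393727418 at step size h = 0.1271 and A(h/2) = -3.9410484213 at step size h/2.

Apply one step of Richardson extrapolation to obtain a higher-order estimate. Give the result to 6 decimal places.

Order 4 gives 2^r = 16 and 2^r − 1 = 15.
Numerator 16 × A(h/2) − A(h) = 16 × (-3.9410484213) − (-3.9393727418) = -59.1174019990
(16 × (-3.9410484213) − (-3.9393727418))/(16 − 1) = -3.9411601333
Shift from A(h/2): −0.0001117120.

-3.941160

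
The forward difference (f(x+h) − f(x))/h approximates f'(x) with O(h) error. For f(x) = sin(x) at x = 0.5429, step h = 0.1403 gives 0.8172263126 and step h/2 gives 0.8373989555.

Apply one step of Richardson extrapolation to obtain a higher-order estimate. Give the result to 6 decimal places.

0.857572

With r = 1 the leading error scales as h^1, so the weight is 2^1 = 2.
2 × 0.8373989555 = 1.6747979110; 1.6747979110 − 0.8172263126 = 0.8575715984
Denominator 2 − 1 = 1.
0.8575715984 ÷ 1 = 0.8575715984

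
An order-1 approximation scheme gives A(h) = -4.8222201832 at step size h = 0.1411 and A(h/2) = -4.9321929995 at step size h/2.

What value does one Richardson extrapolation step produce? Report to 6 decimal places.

The method has order 1: 2^1 = 2.
2 × (-4.9321929995) = -9.8643859990; (-9.8643859990) − (-4.8222201832) = -5.0421658158
Denominator 2 − 1 = 1.
Extrapolated: (-5.0421658158) / 1 = -5.0421658158

-5.042166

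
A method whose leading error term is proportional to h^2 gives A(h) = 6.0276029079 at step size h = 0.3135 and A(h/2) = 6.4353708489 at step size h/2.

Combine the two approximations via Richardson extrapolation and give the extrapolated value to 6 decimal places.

6.571293

Order 2 gives 2^r = 4 and 2^r − 1 = 3.
4·6.4353708489 − 6.0276029079 = 19.7138804877
Extrapolated: 19.7138804877 / 3 = 6.5712934959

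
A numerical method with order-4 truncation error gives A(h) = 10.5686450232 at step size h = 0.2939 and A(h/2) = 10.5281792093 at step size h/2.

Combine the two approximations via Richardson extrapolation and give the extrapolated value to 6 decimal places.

With r = 4 the leading error scales as h^4, so the weight is 2^4 = 16.
16×10.5281792093 − 10.5686450232 = 157.8822223256
Denominator 16 − 1 = 15.
157.8822223256 ÷ 15 = 10.5254814884

10.525481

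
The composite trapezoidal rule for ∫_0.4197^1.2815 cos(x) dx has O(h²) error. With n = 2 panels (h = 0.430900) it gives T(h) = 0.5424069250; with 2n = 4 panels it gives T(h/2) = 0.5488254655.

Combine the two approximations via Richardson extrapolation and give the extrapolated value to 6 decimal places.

The method has order 2: 2^2 = 4.
A(h/2) − A(h) = 0.5488254655 − 0.5424069250 = 0.0064185405
Divide by 2^2 − 1 = 3: 0.0064185405/3 = 0.0021395135
R = A(h/2) + (A(h/2) − A(h))/3 = 0.5488254655 + 0.0021395135 = 0.5509649790
Gap between inputs: 6.419e-03; correction applied: +0.0021395135.

0.550965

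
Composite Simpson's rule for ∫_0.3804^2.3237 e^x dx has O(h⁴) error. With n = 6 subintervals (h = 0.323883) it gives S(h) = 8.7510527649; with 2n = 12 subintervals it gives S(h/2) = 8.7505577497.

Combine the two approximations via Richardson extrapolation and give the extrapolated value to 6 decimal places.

Error is O(h^4); halving h shrinks it by 2^4 = 16.
2^4·A(h/2) = 140.0089239952; minus A(h) gives 131.2578712303.
R = 131.2578712303/15 = 8.7505247487
Shift from A(h/2): −0.0000330010.

8.750525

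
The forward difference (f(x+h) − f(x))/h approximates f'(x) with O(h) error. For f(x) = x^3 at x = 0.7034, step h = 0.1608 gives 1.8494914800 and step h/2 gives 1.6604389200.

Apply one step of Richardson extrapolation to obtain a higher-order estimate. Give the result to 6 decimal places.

1.471386

The method has order 1: 2^1 = 2.
2^1×A(h/2) = 3.3208778400; minus A(h) gives 1.4713863600.
Extrapolated: 1.4713863600 / 1 = 1.4713863600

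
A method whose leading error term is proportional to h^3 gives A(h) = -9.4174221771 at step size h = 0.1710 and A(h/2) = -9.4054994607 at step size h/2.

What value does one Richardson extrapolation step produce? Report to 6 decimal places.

The method has order 3: 2^3 = 8.
Weighted: (-75.2439956856) − (-9.4174221771) = -65.8265735085
Divide by 2^3 − 1 = 7.
R = (-65.8265735085)/7 = -9.4037962155

-9.403796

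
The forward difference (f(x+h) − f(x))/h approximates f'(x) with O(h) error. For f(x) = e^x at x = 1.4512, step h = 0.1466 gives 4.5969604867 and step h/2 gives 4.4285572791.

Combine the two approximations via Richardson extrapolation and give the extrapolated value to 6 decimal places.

r = 1: numerator weight 2, denominator 1.
2^1×A(h/2) = 8.8571145582; minus A(h) gives 4.2601540715.
4.2601540715 ÷ 1 = 4.2601540715

4.260154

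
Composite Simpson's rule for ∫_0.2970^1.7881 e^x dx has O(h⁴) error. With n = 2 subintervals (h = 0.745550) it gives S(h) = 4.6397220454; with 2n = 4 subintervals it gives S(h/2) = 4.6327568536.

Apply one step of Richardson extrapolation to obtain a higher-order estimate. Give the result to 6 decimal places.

r = 4: numerator weight 16, denominator 15.
16×4.6327568536 = 74.1241096576; subtract 4.6397220454 → 69.4843876122
Denominator 16 − 1 = 15.
Result: 4.6322925075
Correction |R − A(h/2)| = 4.643e-04; gap |A(h/2) − A(h)| = 6.965e-03.

4.632293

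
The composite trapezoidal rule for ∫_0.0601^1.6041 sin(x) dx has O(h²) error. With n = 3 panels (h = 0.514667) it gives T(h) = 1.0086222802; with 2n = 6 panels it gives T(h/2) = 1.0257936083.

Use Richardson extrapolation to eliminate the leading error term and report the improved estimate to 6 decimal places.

1.031517

Order 2 gives 2^r = 4 and 2^r − 1 = 3.
A(h/2) − A(h) = 1.0257936083 − 1.0086222802 = 0.0171713281
Divide by 2^2 − 1 = 3: 0.0171713281/3 = 0.0057237760
R = 1.0257936083 + 0.0057237760 = 1.0315173843
Correction |R − A(h/2)| = 5.724e-03; gap |A(h/2) − A(h)| = 1.717e-02.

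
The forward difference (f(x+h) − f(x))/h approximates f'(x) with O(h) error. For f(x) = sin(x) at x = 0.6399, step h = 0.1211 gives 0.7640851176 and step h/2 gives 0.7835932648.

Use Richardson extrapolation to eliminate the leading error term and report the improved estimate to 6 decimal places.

0.803101

Leading term ∝ h^1; use weight 2 = 2^1.
2 × 0.7835932648 − 0.7640851176 = 0.8031014120
(2 × 0.7835932648 − 0.7640851176)/(2 − 1) = 0.8031014120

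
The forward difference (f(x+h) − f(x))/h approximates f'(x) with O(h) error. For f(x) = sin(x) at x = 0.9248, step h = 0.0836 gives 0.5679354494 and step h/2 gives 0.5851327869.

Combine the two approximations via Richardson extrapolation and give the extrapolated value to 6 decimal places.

0.602330

Order 1 gives 2^r = 2 and 2^r − 1 = 1.
Weighted: 1.1702655738 − 0.5679354494 = 0.6023301244
(2×0.5851327869 − 0.5679354494)/(2 − 1) = 0.6023301244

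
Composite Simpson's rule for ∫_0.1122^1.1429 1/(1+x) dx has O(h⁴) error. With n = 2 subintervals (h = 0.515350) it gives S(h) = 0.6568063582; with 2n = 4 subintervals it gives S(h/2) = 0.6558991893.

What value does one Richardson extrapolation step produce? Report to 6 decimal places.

0.655839

r = 4: numerator weight 16, denominator 15.
16*0.6558991893 − 0.6568063582 = 9.8375806706
Denominator 16 − 1 = 15.
R = 9.8375806706/15 = 0.6558387114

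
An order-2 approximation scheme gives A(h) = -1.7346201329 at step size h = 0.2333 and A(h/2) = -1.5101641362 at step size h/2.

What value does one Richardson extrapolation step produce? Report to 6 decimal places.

r = 2, so 2^r = 4.
4·(-1.5101641362) = -6.0406565448; subtract (-1.7346201329) → -4.3060364119
Extrapolated: (-4.3060364119) / 3 = -1.4353454706
Shift from A(h/2): +0.0748186656.

-1.435345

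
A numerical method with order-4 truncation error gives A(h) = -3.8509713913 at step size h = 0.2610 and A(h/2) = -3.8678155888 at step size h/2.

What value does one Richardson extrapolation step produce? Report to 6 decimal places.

Error is O(h^4); halving h shrinks it by 2^4 = 16.
Numerator 16×A(h/2) − A(h) = 16×(-3.8678155888) − (-3.8509713913) = -58.0340780295
Extrapolated: (-58.0340780295) / 15 = -3.8689385353
Correction |R − A(h/2)| = 1.123e-03; gap |A(h/2) − A(h)| = 1.684e-02.

-3.868939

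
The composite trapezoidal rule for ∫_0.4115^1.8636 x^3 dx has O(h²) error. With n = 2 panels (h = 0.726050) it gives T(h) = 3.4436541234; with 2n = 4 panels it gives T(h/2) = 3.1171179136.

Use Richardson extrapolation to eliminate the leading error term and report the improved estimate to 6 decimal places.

r = 2: numerator weight 4, denominator 3.
A(h/2) − A(h) = 3.1171179136 − 3.4436541234 = -0.3265362098
Divide by 2^2 − 1 = 3: (-0.3265362098)/3 = -0.1088454033
R = 3.1171179136 − 0.1088454033 = 3.0082725103
Gap between inputs: 3.265e-01; correction applied: −0.1088454033.

3.008273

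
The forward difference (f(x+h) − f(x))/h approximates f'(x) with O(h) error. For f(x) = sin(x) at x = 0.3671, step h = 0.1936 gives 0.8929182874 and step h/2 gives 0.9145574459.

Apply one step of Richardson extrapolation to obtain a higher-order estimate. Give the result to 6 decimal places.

Method order is 1; weight 2^1 = 2.
2*0.9145574459 = 1.8291148918; subtract 0.8929182874 → 0.9361966044
(2*0.9145574459 − 0.8929182874)/(2 − 1) = 0.9361966044
Shift from A(h/2): +0.0216391585.

0.936197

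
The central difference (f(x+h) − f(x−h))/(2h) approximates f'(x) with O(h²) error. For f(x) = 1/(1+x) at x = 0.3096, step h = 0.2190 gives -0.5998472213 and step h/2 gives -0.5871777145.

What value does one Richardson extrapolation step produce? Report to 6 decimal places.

-0.582955

r = 2: numerator weight 4, denominator 3.
Numerator 4 × A(h/2) − A(h) = 4 × (-0.5871777145) − (-0.5998472213) = -1.7488636367
Divide by 2^2 − 1 = 3.
(4 × (-0.5871777145) − (-0.5998472213))/(4 − 1) = -0.5829545456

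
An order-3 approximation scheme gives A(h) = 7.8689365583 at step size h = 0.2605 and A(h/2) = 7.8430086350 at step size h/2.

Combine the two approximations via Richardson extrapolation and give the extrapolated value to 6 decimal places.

7.839305

Method order is 3; weight 2^3 = 8.
A(h/2) − A(h) = 7.8430086350 − 7.8689365583 = -0.0259279233
Correction (A(h/2) − A(h))/(8 − 1) = (-0.0259279233)/7 = -0.0037039890
R = A(h/2) + (A(h/2) − A(h))/7 = 7.8430086350 − 0.0037039890 = 7.8393046460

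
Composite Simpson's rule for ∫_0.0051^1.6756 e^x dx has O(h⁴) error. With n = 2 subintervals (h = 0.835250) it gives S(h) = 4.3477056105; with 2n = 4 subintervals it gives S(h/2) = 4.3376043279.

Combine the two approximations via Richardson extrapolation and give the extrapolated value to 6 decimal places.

4.336931

r = 4, so 2^r = 16.
16*4.3376043279 − 4.3477056105 = 65.0539636359
65.0539636359 ÷ 15 = 4.3369309091
Shift from A(h/2): −0.0006734188.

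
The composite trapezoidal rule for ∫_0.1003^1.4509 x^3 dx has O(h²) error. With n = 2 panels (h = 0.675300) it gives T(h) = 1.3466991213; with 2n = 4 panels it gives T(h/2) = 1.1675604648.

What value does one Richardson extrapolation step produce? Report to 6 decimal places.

Leading term ∝ h^2; use weight 4 = 2^2.
2^2 × A(h/2) = 4.6702418592; minus A(h) gives 3.3235427379.
Divide by 2^2 − 1 = 3.
R = 3.3235427379/3 = 1.1078475793

1.107848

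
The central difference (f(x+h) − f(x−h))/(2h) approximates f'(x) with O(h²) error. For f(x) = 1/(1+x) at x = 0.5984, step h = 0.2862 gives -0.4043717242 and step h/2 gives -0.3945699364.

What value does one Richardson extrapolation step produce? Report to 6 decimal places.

-0.391303

The method has order 2: 2^2 = 4.
2^2×A(h/2) = -1.5782797456; minus A(h) gives -1.1739080214.
(4×(-0.3945699364) − (-0.4043717242))/(4 − 1) = -0.3913026738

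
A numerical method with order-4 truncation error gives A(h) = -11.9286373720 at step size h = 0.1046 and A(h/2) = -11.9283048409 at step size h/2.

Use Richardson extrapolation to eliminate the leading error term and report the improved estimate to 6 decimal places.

Method order is 4; weight 2^4 = 16.
Weighted: (-190.8528774544) − (-11.9286373720) = -178.9242400824
R = (-178.9242400824)/15 = -11.9282826722
Shift from A(h/2): +0.0000221687.

-11.928283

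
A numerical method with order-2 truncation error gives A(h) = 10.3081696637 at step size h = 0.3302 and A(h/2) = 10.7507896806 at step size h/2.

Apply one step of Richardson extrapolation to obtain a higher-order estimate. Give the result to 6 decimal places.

10.898330

Error is O(h^2); halving h shrinks it by 2^2 = 4.
Top: 4(10.7507896806) − (10.3081696637) = 32.6949890587
Denominator 4 − 1 = 3.
Extrapolated: 32.6949890587 / 3 = 10.8983296862
Gap between inputs: 4.426e-01; correction applied: +0.1475400056.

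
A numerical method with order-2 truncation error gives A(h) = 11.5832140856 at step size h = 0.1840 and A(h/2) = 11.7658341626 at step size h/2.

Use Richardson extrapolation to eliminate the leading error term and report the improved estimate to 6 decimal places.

11.826708

Order 2 gives 2^r = 4 and 2^r − 1 = 3.
2^2*A(h/2) = 47.0633366504; minus A(h) gives 35.4801225648.
Denominator 4 − 1 = 3.
(4*11.7658341626 − 11.5832140856)/(4 − 1) = 11.8267075216
Gap between inputs: 1.826e-01; correction applied: +0.0608733590.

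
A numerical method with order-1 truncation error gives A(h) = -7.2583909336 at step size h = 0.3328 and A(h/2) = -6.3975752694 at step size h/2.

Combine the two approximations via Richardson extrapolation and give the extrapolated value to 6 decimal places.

The method has order 1: 2^1 = 2.
Top: 2(-6.3975752694) − (-7.2583909336) = -5.5367596052
Divide by 2^1 − 1 = 1.
So the Richardson estimate is -5.5367596052.
Gap between inputs: 8.608e-01; correction applied: +0.8608156642.

-5.536760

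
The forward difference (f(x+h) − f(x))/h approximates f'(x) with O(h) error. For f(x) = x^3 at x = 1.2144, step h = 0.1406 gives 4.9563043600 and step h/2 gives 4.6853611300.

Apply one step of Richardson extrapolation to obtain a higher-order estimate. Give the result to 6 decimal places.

4.414418

Method order is 1; weight 2^1 = 2.
Top: 2(4.6853611300) − (4.9563043600) = 4.4144179000
R = 4.4144179000/1 = 4.4144179000
Shift from A(h/2): −0.2709432300.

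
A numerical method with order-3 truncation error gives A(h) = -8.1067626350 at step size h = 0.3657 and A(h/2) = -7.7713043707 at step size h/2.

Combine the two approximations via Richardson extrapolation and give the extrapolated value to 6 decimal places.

-7.723382

r = 3, so 2^r = 8.
A(h/2) − A(h) = -7.7713043707 − (-8.1067626350) = 0.3354582643
Divide by 2^3 − 1 = 7: 0.3354582643/7 = 0.0479226092
R = -7.7713043707 + 0.0479226092 = -7.7233817615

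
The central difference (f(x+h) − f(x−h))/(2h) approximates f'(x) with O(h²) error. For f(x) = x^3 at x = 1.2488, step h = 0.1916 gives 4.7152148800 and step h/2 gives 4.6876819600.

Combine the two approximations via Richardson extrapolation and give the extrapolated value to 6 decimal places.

4.678504

The method has order 2: 2^2 = 4.
Weighted: 18.7507278400 − 4.7152148800 = 14.0355129600
Divide by 2^2 − 1 = 3.
R = 14.0355129600/3 = 4.6785043200
Gap between inputs: 2.753e-02; correction applied: −0.0091776400.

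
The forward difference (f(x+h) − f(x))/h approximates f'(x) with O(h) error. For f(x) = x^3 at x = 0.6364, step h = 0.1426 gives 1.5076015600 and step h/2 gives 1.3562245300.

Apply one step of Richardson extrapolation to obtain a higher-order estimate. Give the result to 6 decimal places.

1.204848

Leading term ∝ h^1; use weight 2 = 2^1.
Difference of the inputs: 1.3562245300 − 1.5076015600 = -0.1513770300
Correction (A(h/2) − A(h))/(2 − 1) = (-0.1513770300)/1 = -0.1513770300
R = 1.3562245300 − 0.1513770300 = 1.2048475000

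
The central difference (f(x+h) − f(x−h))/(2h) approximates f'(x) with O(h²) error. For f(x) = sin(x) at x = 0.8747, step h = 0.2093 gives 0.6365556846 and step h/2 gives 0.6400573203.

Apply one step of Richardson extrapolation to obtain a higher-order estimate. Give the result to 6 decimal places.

0.641225

r = 2: numerator weight 4, denominator 3.
Top: 4(0.6400573203) − (0.6365556846) = 1.9236735966
Divide by 2^2 − 1 = 3.
Extrapolated: 1.9236735966 / 3 = 0.6412245322
Correction |R − A(h/2)| = 1.167e-03; gap |A(h/2) − A(h)| = 3.502e-03.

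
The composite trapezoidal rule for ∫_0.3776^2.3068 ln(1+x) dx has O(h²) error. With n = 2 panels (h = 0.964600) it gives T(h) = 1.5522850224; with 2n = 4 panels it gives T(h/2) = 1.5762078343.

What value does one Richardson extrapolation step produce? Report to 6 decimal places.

Order 2 gives 2^r = 4 and 2^r − 1 = 3.
Weighted: 6.3048313372 − 1.5522850224 = 4.7525463148
(4·1.5762078343 − 1.5522850224)/(4 − 1) = 1.5841821049
Correction |R − A(h/2)| = 7.974e-03; gap |A(h/2) − A(h)| = 2.392e-02.

1.584182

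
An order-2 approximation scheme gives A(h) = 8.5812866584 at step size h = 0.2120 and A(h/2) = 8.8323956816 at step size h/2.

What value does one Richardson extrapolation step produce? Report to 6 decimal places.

8.916099

Order 2 gives 2^r = 4 and 2^r − 1 = 3.
4·8.8323956816 − 8.5812866584 = 26.7482960680
26.7482960680 ÷ 3 = 8.9160986893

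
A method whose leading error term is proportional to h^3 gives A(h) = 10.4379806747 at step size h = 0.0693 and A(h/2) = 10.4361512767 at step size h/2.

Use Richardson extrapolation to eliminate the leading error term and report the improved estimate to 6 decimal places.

The method has order 3: 2^3 = 8.
8×10.4361512767 − 10.4379806747 = 73.0512295389
R = 73.0512295389/7 = 10.4358899341
Gap between inputs: 1.829e-03; correction applied: −0.0002613426.

10.435890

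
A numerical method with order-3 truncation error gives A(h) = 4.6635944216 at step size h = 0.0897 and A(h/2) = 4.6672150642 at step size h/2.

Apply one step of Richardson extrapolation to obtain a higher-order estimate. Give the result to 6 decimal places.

4.667732

Error is O(h^3); halving h shrinks it by 2^3 = 8.
Difference of the inputs: 4.6672150642 − 4.6635944216 = 0.0036206426
Correction (A(h/2) − A(h))/(8 − 1) = 0.0036206426/7 = 0.0005172347
R = A(h/2) + (A(h/2) − A(h))/7 = 4.6672150642 + 0.0005172347 = 4.6677322989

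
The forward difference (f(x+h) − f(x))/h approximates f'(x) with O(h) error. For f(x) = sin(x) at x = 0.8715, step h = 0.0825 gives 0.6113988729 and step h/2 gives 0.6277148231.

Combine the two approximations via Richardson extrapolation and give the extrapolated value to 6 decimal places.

0.644031

r = 1: numerator weight 2, denominator 1.
2×0.6277148231 − 0.6113988729 = 0.6440307733
Denominator 2 − 1 = 1.
So the Richardson estimate is 0.6440307733.
Shift from A(h/2): +0.0163159502.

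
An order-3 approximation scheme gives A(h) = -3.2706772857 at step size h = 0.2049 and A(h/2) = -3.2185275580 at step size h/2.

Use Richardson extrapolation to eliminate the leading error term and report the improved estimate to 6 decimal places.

-3.211078

With r = 3 the leading error scales as h^3, so the weight is 2^3 = 8.
Numerator 8×A(h/2) − A(h) = 8×(-3.2185275580) − (-3.2706772857) = -22.4775431783
Divide by 2^3 − 1 = 7.
So the Richardson estimate is -3.2110775969.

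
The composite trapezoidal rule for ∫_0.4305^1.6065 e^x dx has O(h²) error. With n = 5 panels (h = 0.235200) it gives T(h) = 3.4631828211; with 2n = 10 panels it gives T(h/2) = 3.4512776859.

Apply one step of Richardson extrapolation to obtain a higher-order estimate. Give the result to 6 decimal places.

3.447309

r = 2, so 2^r = 4.
4*3.4512776859 = 13.8051107436; subtract 3.4631828211 → 10.3419279225
Divide by 2^2 − 1 = 3.
Result: 3.4473093075
Shift from A(h/2): −0.0039683784.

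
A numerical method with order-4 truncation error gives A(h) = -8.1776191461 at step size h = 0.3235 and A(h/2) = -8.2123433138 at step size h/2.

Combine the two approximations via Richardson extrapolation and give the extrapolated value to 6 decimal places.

r = 4, so 2^r = 16.
Top: 16(-8.2123433138) − (-8.1776191461) = -123.2198738747
Divide by 2^4 − 1 = 15.
(-123.2198738747) ÷ 15 = -8.2146582583

-8.214658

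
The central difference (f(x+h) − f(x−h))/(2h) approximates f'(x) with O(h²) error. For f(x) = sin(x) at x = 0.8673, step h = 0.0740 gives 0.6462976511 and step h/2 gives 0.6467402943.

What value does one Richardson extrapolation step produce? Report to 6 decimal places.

With r = 2 the leading error scales as h^2, so the weight is 2^2 = 4.
Numerator 4*A(h/2) − A(h) = 4*0.6467402943 − 0.6462976511 = 1.9406635261
1.9406635261 ÷ 3 = 0.6468878420

0.646888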